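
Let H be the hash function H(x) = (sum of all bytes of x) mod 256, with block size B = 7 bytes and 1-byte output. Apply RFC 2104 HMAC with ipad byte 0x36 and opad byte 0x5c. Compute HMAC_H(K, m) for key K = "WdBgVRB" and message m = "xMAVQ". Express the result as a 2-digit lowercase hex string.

2f

Key "WdBgVRB" = 57 64 42 67 56 52 42 is exactly B = 7 bytes: K' = 57 64 42 67 56 52 42.
K' ⊕ ipad = 61 52 74 51 60 64 74.  K' ⊕ opad = 0b 38 1e 3b 0a 0e 1e.
Inner input = (K'⊕ipad) ∥ m = 61 52 74 51 60 64 74 ∥ 78 4d 41 56 51.
Inner hash: sum = 97+82+116+81+96+100+116+120+77+65+86+81 = 1117; mod 256 = 93 → 5d.
Outer input = (K'⊕opad) ∥ inner = 0b 38 1e 3b 0a 0e 1e ∥ 5d.
Outer hash (tag): sum = 11+56+30+59+10+14+30+93 = 303; mod 256 = 47 → 2f.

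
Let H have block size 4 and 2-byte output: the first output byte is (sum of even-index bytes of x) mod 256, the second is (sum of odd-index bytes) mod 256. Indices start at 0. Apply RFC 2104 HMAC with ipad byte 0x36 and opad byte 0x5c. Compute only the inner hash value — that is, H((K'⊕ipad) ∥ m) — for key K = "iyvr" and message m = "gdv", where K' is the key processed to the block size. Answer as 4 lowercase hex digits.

Key "iyvr" = 69 79 76 72 is exactly B = 4 bytes: K' = 69 79 76 72.
K' ⊕ ipad = 5f 4f 40 44.
Inner input = 5f 4f 40 44 ∥ 67 64 76.
Inner hash: even-index sum = 380 mod 256 = 124; odd-index sum = 247 mod 256 = 247 → 7c f7.

7cf7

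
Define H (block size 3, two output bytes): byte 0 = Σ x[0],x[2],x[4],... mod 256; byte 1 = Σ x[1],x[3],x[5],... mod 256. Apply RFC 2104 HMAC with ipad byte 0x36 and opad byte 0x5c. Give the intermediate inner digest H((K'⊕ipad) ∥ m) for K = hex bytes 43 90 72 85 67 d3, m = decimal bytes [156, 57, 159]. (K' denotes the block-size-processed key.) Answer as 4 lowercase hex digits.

Key hex bytes 43 90 72 85 67 d3 is 6 bytes > B = 3, so hash it first: H(key) = 1c e8, then zero-pad to 3 bytes: K' = 1c e8 00.
K' ⊕ ipad = 2a de 36.
Inner input = 2a de 36 ∥ 9c 39 9f.
Inner hash: even-index sum = 153 mod 256 = 153; odd-index sum = 537 mod 256 = 25 → 99 19.

9919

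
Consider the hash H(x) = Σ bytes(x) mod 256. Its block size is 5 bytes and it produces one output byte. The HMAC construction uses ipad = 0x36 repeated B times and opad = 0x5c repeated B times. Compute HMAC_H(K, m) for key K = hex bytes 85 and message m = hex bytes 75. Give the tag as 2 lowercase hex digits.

Key hex bytes 85 is 1 byte ≤ B = 5; zero-pad to 5 bytes: K' = 85 00 00 00 00.
K' ⊕ ipad = b3 36 36 36 36.  K' ⊕ opad = d9 5c 5c 5c 5c.
Inner input = (K'⊕ipad) ∥ m = b3 36 36 36 36 ∥ 75.
Inner hash: sum = 179+54+54+54+54+117 = 512; mod 256 = 0 → 00.
Outer input = (K'⊕opad) ∥ inner = d9 5c 5c 5c 5c ∥ 00.
Outer hash (tag): sum = 217+92+92+92+92+0 = 585; mod 256 = 73 → 49.

49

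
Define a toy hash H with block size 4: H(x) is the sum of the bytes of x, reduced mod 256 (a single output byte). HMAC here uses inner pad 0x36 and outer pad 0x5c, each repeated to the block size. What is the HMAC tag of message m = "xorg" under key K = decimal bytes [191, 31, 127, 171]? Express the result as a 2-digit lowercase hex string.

98

Key decimal bytes [191, 31, 127, 171] = bf 1f 7f ab is exactly B = 4 bytes: K' = bf 1f 7f ab.
K' ⊕ ipad = 89 29 49 9d.  K' ⊕ opad = e3 43 23 f7.
Inner input = (K'⊕ipad) ∥ m = 89 29 49 9d ∥ 78 6f 72 67.
Inner hash: sum = 137+41+73+157+120+111+114+103 = 856; mod 256 = 88 → 58.
Outer input = (K'⊕opad) ∥ inner = e3 43 23 f7 ∥ 58.
Outer hash (tag): sum = 227+67+35+247+88 = 664; mod 256 = 152 → 98.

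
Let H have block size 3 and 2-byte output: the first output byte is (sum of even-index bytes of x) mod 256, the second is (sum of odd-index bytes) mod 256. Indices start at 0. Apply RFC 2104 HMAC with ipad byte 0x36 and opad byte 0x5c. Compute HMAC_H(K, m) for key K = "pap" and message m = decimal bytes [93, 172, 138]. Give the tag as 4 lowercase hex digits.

9675

Key "pap" = 70 61 70 is exactly B = 3 bytes: K' = 70 61 70.
K' ⊕ ipad = 46 57 46.  K' ⊕ opad = 2c 3d 2c.
Inner input = (K'⊕ipad) ∥ m = 46 57 46 ∥ 5d ac 8a.
Inner hash: even-index sum = 312 mod 256 = 56; odd-index sum = 318 mod 256 = 62 → 38 3e.
Outer input = (K'⊕opad) ∥ inner = 2c 3d 2c ∥ 38 3e.
Outer hash (tag): even-index sum = 150 mod 256 = 150; odd-index sum = 117 mod 256 = 117 → 96 75.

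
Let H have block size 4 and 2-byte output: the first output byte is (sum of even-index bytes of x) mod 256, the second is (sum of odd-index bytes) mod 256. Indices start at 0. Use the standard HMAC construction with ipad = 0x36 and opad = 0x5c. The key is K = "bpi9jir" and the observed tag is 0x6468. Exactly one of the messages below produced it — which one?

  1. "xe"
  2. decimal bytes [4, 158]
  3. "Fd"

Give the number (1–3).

Key "bpi9jir" = 62 70 69 39 6a 69 72 is 7 bytes > B = 4, so hash it first: H(key) = a7 12, then zero-pad to 4 bytes: K' = a7 12 00 00.
K' ⊕ ipad = 91 24 36 36; K' ⊕ opad = fb 4e 5c 5c.
m1: inner = H(91 24 36 36 78 65) = 3f bf; tag = H(fb 4e 5c 5c 3f bf) = 9669
m2: inner = H(91 24 36 36 04 9e) = cb f8; tag = H(fb 4e 5c 5c cb f8) = 22a2
m3: inner = H(91 24 36 36 46 64) = 0d be; tag = H(fb 4e 5c 5c 0d be) = 6468 ← matches

3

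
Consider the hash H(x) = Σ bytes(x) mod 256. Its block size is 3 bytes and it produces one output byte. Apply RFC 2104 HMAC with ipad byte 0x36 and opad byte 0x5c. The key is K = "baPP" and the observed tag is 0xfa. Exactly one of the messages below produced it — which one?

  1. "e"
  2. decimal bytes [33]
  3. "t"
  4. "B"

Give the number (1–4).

Key "baPP" = 62 61 50 50 is 4 bytes > B = 3, so hash it first: H(key) = 63, then zero-pad to 3 bytes: K' = 63 00 00.
K' ⊕ ipad = 55 36 36; K' ⊕ opad = 3f 5c 5c.
m1: inner = H(55 36 36 65) = 26; tag = H(3f 5c 5c 26) = 1d
m2: inner = H(55 36 36 21) = e2; tag = H(3f 5c 5c e2) = d9
m3: inner = H(55 36 36 74) = 35; tag = H(3f 5c 5c 35) = 2c
m4: inner = H(55 36 36 42) = 03; tag = H(3f 5c 5c 03) = fa ← matches

4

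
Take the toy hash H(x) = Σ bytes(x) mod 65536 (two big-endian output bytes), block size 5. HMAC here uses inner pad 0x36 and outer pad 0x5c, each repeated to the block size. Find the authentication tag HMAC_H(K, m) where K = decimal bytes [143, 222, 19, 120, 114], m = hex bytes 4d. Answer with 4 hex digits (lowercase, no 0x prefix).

Key decimal bytes [143, 222, 19, 120, 114] = 8f de 13 78 72 is exactly B = 5 bytes: K' = 8f de 13 78 72.
K' ⊕ ipad = b9 e8 25 4e 44.  K' ⊕ opad = d3 82 4f 24 2e.
Inner input = (K'⊕ipad) ∥ m = b9 e8 25 4e 44 ∥ 4d.
Inner hash: sum = 185+232+37+78+68+77 = 677 → 02 a5.
Outer input = (K'⊕opad) ∥ inner = d3 82 4f 24 2e ∥ 02 a5.
Outer hash (tag): sum = 211+130+79+36+46+2+165 = 669 → 02 9d.

029d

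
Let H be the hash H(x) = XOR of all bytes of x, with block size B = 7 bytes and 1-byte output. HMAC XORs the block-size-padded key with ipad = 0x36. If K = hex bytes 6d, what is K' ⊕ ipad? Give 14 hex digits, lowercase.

Key hex bytes 6d is 1 byte ≤ B = 7; zero-pad to 7 bytes: K' = 6d 00 00 00 00 00 00.
XOR each byte with 0x36: 6d⊕36=5b, 00⊕36=36, 00⊕36=36, 00⊕36=36, 00⊕36=36, 00⊕36=36, 00⊕36=36.

5b363636363636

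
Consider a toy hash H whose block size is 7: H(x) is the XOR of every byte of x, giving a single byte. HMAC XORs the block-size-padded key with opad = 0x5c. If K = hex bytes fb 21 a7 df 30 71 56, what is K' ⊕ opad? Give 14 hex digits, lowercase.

Key hex bytes fb 21 a7 df 30 71 56 is exactly B = 7 bytes: K' = fb 21 a7 df 30 71 56.
XOR each byte with 0x5c: fb⊕5c=a7, 21⊕5c=7d, a7⊕5c=fb, df⊕5c=83, 30⊕5c=6c, 71⊕5c=2d, 56⊕5c=0a.

a77dfb836c2d0a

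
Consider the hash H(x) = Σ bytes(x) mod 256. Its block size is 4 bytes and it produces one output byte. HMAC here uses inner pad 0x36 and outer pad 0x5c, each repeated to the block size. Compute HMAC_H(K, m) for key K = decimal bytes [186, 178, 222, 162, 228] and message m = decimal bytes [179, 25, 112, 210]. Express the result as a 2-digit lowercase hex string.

36

Key decimal bytes [186, 178, 222, 162, 228] = ba b2 de a2 e4 is 5 bytes > B = 4, so hash it first: H(key) = d0, then zero-pad to 4 bytes: K' = d0 00 00 00.
K' ⊕ ipad = e6 36 36 36.  K' ⊕ opad = 8c 5c 5c 5c.
Inner input = (K'⊕ipad) ∥ m = e6 36 36 36 ∥ b3 19 70 d2.
Inner hash: sum = 230+54+54+54+179+25+112+210 = 918; mod 256 = 150 → 96.
Outer input = (K'⊕opad) ∥ inner = 8c 5c 5c 5c ∥ 96.
Outer hash (tag): sum = 140+92+92+92+150 = 566; mod 256 = 54 → 36.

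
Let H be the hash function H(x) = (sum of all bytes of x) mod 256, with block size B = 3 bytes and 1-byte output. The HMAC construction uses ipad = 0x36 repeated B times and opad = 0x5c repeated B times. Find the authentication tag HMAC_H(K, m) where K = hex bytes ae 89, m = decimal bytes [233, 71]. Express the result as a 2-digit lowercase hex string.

e0

Key hex bytes ae 89 is 2 bytes ≤ B = 3; zero-pad to 3 bytes: K' = ae 89 00.
K' ⊕ ipad = 98 bf 36.  K' ⊕ opad = f2 d5 5c.
Inner input = (K'⊕ipad) ∥ m = 98 bf 36 ∥ e9 47.
Inner hash: sum = 152+191+54+233+71 = 701; mod 256 = 189 → bd.
Outer input = (K'⊕opad) ∥ inner = f2 d5 5c ∥ bd.
Outer hash (tag): sum = 242+213+92+189 = 736; mod 256 = 224 → e0.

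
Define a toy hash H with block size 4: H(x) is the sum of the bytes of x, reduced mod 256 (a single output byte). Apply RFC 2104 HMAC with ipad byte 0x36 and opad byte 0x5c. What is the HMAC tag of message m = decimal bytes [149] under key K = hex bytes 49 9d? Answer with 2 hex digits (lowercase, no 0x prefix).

b9

Key hex bytes 49 9d is 2 bytes ≤ B = 4; zero-pad to 4 bytes: K' = 49 9d 00 00.
K' ⊕ ipad = 7f ab 36 36.  K' ⊕ opad = 15 c1 5c 5c.
Inner input = (K'⊕ipad) ∥ m = 7f ab 36 36 ∥ 95.
Inner hash: sum = 127+171+54+54+149 = 555; mod 256 = 43 → 2b.
Outer input = (K'⊕opad) ∥ inner = 15 c1 5c 5c ∥ 2b.
Outer hash (tag): sum = 21+193+92+92+43 = 441; mod 256 = 185 → b9.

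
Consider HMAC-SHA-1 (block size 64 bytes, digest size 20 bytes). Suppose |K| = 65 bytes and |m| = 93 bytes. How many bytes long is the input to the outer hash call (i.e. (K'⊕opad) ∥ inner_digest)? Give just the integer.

Key is 65 > 64 bytes, so it is hashed to 20 bytes then zero-padded to 64: |K'| = 64.
Outer input = (K'⊕opad) ∥ H(inner) → 64 + 20 = 84 bytes.

84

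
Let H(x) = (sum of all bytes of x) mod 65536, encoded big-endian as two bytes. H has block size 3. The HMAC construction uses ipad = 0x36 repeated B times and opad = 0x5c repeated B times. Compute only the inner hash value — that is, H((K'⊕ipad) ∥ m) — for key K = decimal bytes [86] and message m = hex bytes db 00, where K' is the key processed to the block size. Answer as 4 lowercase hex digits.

Key decimal bytes [86] = 56 is 1 byte ≤ B = 3; zero-pad to 3 bytes: K' = 56 00 00.
K' ⊕ ipad = 60 36 36.
Inner input = 60 36 36 ∥ db 00.
Inner hash: sum = 96+54+54+219+0 = 423 → 01 a7.

01a7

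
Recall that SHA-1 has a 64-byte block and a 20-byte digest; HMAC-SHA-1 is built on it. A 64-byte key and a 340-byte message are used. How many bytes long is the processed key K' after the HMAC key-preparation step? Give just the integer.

64

Key is 64 ≤ 64 bytes, zero-padded: |K'| = 64.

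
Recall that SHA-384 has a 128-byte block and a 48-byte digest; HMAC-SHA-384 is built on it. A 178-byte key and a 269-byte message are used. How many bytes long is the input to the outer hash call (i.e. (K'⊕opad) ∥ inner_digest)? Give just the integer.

176

Key is 178 > 128 bytes, so it is hashed to 48 bytes then zero-padded to 128: |K'| = 128.
Outer input = (K'⊕opad) ∥ H(inner) → 128 + 48 = 176 bytes.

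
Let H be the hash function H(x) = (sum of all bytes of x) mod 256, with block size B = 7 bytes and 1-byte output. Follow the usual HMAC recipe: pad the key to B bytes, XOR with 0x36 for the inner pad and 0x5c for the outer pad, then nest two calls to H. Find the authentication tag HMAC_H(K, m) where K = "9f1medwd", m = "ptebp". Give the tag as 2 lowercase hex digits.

1b

Key "9f1medwd" = 39 66 31 6d 65 64 77 64 is 8 bytes > B = 7, so hash it first: H(key) = e1, then zero-pad to 7 bytes: K' = e1 00 00 00 00 00 00.
K' ⊕ ipad = d7 36 36 36 36 36 36.  K' ⊕ opad = bd 5c 5c 5c 5c 5c 5c.
Inner input = (K'⊕ipad) ∥ m = d7 36 36 36 36 36 36 ∥ 70 74 65 62 70.
Inner hash: sum = 215+54+54+54+54+54+54+112+116+101+98+112 = 1078; mod 256 = 54 → 36.
Outer input = (K'⊕opad) ∥ inner = bd 5c 5c 5c 5c 5c 5c ∥ 36.
Outer hash (tag): sum = 189+92+92+92+92+92+92+54 = 795; mod 256 = 27 → 1b.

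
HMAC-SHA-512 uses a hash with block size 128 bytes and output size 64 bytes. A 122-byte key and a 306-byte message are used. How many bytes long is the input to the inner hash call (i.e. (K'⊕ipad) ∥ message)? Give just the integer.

Key is 122 ≤ 128 bytes, zero-padded: |K'| = 128.
Inner input = (K'⊕ipad) ∥ m → 128 + 306 = 434 bytes.

434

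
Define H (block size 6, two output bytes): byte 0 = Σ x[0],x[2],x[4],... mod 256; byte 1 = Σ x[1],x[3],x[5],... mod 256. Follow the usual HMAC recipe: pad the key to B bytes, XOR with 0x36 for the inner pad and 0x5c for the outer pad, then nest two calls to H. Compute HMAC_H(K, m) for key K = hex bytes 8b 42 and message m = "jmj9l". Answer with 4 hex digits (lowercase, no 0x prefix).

Key hex bytes 8b 42 is 2 bytes ≤ B = 6; zero-pad to 6 bytes: K' = 8b 42 00 00 00 00.
K' ⊕ ipad = bd 74 36 36 36 36.  K' ⊕ opad = d7 1e 5c 5c 5c 5c.
Inner input = (K'⊕ipad) ∥ m = bd 74 36 36 36 36 ∥ 6a 6d 6a 39 6c.
Inner hash: even-index sum = 617 mod 256 = 105; odd-index sum = 390 mod 256 = 134 → 69 86.
Outer input = (K'⊕opad) ∥ inner = d7 1e 5c 5c 5c 5c ∥ 69 86.
Outer hash (tag): even-index sum = 504 mod 256 = 248; odd-index sum = 348 mod 256 = 92 → f8 5c.

f85c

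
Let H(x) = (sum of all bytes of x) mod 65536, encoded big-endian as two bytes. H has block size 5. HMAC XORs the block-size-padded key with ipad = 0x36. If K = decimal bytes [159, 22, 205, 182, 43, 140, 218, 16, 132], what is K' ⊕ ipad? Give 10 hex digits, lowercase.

326b363636

Key decimal bytes [159, 22, 205, 182, 43, 140, 218, 16, 132] = 9f 16 cd b6 2b 8c da 10 84 is 9 bytes > B = 5, so hash it first: H(key) = 04 5d, then zero-pad to 5 bytes: K' = 04 5d 00 00 00.
XOR each byte with 0x36: 04⊕36=32, 5d⊕36=6b, 00⊕36=36, 00⊕36=36, 00⊕36=36.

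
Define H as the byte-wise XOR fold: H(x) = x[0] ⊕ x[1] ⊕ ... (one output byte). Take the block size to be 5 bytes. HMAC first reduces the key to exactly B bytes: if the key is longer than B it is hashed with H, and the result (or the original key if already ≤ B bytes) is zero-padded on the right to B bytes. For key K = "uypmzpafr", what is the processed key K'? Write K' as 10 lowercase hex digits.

|K| = 9 > B = 5, so first hash the key.
H(K): XOR 75⊕79⊕70⊕6d⊕7a⊕70⊕61⊕66⊕72 = 6e.
Zero-pad H(K) = 6e to 5 bytes: K' = 6e 00 00 00 00.

6e00000000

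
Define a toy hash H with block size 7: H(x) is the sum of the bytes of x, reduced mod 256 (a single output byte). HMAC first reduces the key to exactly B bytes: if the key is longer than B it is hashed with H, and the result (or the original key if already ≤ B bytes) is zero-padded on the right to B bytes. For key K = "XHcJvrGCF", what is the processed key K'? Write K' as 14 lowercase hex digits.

05000000000000

|K| = 9 > B = 7, so first hash the key.
H(K): sum = 88+72+99+74+118+114+71+67+70 = 773; mod 256 = 5 → 05.
Zero-pad H(K) = 05 to 7 bytes: K' = 05 00 00 00 00 00 00.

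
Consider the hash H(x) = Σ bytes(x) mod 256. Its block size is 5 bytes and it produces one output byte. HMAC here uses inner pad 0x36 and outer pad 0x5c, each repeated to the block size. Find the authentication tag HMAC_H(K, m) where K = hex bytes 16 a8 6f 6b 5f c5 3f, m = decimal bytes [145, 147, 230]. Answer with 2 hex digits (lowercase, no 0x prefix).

Key hex bytes 16 a8 6f 6b 5f c5 3f is 7 bytes > B = 5, so hash it first: H(key) = fb, then zero-pad to 5 bytes: K' = fb 00 00 00 00.
K' ⊕ ipad = cd 36 36 36 36.  K' ⊕ opad = a7 5c 5c 5c 5c.
Inner input = (K'⊕ipad) ∥ m = cd 36 36 36 36 ∥ 91 93 e6.
Inner hash: sum = 205+54+54+54+54+145+147+230 = 943; mod 256 = 175 → af.
Outer input = (K'⊕opad) ∥ inner = a7 5c 5c 5c 5c ∥ af.
Outer hash (tag): sum = 167+92+92+92+92+175 = 710; mod 256 = 198 → c6.

c6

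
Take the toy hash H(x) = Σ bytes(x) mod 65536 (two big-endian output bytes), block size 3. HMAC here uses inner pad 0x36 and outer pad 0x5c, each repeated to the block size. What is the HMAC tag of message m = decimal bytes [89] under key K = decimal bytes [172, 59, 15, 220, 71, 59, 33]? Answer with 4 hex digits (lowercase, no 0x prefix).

Key decimal bytes [172, 59, 15, 220, 71, 59, 33] = ac 3b 0f dc 47 3b 21 is 7 bytes > B = 3, so hash it first: H(key) = 02 75, then zero-pad to 3 bytes: K' = 02 75 00.
K' ⊕ ipad = 34 43 36.  K' ⊕ opad = 5e 29 5c.
Inner input = (K'⊕ipad) ∥ m = 34 43 36 ∥ 59.
Inner hash: sum = 52+67+54+89 = 262 → 01 06.
Outer input = (K'⊕opad) ∥ inner = 5e 29 5c ∥ 01 06.
Outer hash (tag): sum = 94+41+92+1+6 = 234 → 00 ea.

00ea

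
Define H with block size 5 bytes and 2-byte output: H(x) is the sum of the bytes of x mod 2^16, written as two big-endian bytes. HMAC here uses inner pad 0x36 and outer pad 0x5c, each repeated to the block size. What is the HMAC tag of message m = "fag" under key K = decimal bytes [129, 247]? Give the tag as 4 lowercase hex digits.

02e7

Key decimal bytes [129, 247] = 81 f7 is 2 bytes ≤ B = 5; zero-pad to 5 bytes: K' = 81 f7 00 00 00.
K' ⊕ ipad = b7 c1 36 36 36.  K' ⊕ opad = dd ab 5c 5c 5c.
Inner input = (K'⊕ipad) ∥ m = b7 c1 36 36 36 ∥ 66 61 67.
Inner hash: sum = 183+193+54+54+54+102+97+103 = 840 → 03 48.
Outer input = (K'⊕opad) ∥ inner = dd ab 5c 5c 5c ∥ 03 48.
Outer hash (tag): sum = 221+171+92+92+92+3+72 = 743 → 02 e7.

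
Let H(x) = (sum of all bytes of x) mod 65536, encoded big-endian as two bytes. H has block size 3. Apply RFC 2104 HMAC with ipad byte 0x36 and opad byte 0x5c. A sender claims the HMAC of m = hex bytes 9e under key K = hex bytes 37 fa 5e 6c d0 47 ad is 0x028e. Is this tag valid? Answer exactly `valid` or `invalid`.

invalid

Key hex bytes 37 fa 5e 6c d0 47 ad is 7 bytes > B = 3, so hash it first: H(key) = 03 bf, then zero-pad to 3 bytes: K' = 03 bf 00.
K' ⊕ ipad = 35 89 36; K' ⊕ opad = 5f e3 5c.
Inner hash: sum = 53+137+54+158 = 402 → 01 92.
Outer hash (recomputed tag): sum = 95+227+92+1+146 = 561 → 02 31.
Recomputed tag = 0231; claimed = 028e → mismatch.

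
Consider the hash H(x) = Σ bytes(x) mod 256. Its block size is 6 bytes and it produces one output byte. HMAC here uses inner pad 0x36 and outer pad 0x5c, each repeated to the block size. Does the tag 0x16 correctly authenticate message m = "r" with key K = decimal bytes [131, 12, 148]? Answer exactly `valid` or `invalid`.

invalid

Key decimal bytes [131, 12, 148] = 83 0c 94 is 3 bytes ≤ B = 6; zero-pad to 6 bytes: K' = 83 0c 94 00 00 00.
K' ⊕ ipad = b5 3a a2 36 36 36; K' ⊕ opad = df 50 c8 5c 5c 5c.
Inner hash: sum = 181+58+162+54+54+54+114 = 677; mod 256 = 165 → a5.
Outer hash (recomputed tag): sum = 223+80+200+92+92+92+165 = 944; mod 256 = 176 → b0.
Recomputed tag = b0; claimed = 16 → mismatch.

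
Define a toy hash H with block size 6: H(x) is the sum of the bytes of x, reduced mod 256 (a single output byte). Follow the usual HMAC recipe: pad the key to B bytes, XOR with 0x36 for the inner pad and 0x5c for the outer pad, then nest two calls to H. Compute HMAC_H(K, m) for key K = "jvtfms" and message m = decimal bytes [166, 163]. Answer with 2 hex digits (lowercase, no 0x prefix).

Key "jvtfms" = 6a 76 74 66 6d 73 is exactly B = 6 bytes: K' = 6a 76 74 66 6d 73.
K' ⊕ ipad = 5c 40 42 50 5b 45.  K' ⊕ opad = 36 2a 28 3a 31 2f.
Inner input = (K'⊕ipad) ∥ m = 5c 40 42 50 5b 45 ∥ a6 a3.
Inner hash: sum = 92+64+66+80+91+69+166+163 = 791; mod 256 = 23 → 17.
Outer input = (K'⊕opad) ∥ inner = 36 2a 28 3a 31 2f ∥ 17.
Outer hash (tag): sum = 54+42+40+58+49+47+23 = 313; mod 256 = 57 → 39.

39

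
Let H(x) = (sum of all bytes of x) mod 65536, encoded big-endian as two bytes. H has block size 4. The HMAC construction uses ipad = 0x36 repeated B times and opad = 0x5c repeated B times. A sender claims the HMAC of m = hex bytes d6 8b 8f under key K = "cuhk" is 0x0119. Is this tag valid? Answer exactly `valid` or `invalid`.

Key "cuhk" = 63 75 68 6b is exactly B = 4 bytes: K' = 63 75 68 6b.
K' ⊕ ipad = 55 43 5e 5d; K' ⊕ opad = 3f 29 34 37.
Inner hash: sum = 85+67+94+93+214+139+143 = 835 → 03 43.
Outer hash (recomputed tag): sum = 63+41+52+55+3+67 = 281 → 01 19.
Recomputed tag = 0119; claimed = 0119 → match.

valid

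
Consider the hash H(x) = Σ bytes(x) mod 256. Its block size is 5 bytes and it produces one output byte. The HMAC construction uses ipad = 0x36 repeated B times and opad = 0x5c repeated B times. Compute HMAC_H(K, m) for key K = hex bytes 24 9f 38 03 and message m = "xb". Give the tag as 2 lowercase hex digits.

68

Key hex bytes 24 9f 38 03 is 4 bytes ≤ B = 5; zero-pad to 5 bytes: K' = 24 9f 38 03 00.
K' ⊕ ipad = 12 a9 0e 35 36.  K' ⊕ opad = 78 c3 64 5f 5c.
Inner input = (K'⊕ipad) ∥ m = 12 a9 0e 35 36 ∥ 78 62.
Inner hash: sum = 18+169+14+53+54+120+98 = 526; mod 256 = 14 → 0e.
Outer input = (K'⊕opad) ∥ inner = 78 c3 64 5f 5c ∥ 0e.
Outer hash (tag): sum = 120+195+100+95+92+14 = 616; mod 256 = 104 → 68.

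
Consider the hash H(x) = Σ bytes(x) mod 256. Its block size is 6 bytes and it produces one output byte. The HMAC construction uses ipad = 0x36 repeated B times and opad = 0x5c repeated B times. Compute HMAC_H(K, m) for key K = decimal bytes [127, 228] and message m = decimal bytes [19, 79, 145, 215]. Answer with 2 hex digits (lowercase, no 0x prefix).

08

Key decimal bytes [127, 228] = 7f e4 is 2 bytes ≤ B = 6; zero-pad to 6 bytes: K' = 7f e4 00 00 00 00.
K' ⊕ ipad = 49 d2 36 36 36 36.  K' ⊕ opad = 23 b8 5c 5c 5c 5c.
Inner input = (K'⊕ipad) ∥ m = 49 d2 36 36 36 36 ∥ 13 4f 91 d7.
Inner hash: sum = 73+210+54+54+54+54+19+79+145+215 = 957; mod 256 = 189 → bd.
Outer input = (K'⊕opad) ∥ inner = 23 b8 5c 5c 5c 5c ∥ bd.
Outer hash (tag): sum = 35+184+92+92+92+92+189 = 776; mod 256 = 8 → 08.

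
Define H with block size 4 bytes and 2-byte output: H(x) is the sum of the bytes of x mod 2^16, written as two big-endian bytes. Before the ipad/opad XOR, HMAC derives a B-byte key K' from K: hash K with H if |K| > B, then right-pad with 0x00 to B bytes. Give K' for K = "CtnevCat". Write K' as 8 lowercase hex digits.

|K| = 8 > B = 4, so first hash the key.
H(K): sum = 67+116+110+101+118+67+97+116 = 792 → 03 18.
Zero-pad H(K) = 03 18 to 4 bytes: K' = 03 18 00 00.

03180000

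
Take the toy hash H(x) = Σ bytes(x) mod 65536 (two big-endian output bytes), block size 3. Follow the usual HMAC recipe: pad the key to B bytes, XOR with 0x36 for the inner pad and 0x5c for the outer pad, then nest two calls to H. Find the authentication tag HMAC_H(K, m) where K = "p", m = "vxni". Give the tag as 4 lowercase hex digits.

Key "p" = 70 is 1 byte ≤ B = 3; zero-pad to 3 bytes: K' = 70 00 00.
K' ⊕ ipad = 46 36 36.  K' ⊕ opad = 2c 5c 5c.
Inner input = (K'⊕ipad) ∥ m = 46 36 36 ∥ 76 78 6e 69.
Inner hash: sum = 70+54+54+118+120+110+105 = 631 → 02 77.
Outer input = (K'⊕opad) ∥ inner = 2c 5c 5c ∥ 02 77.
Outer hash (tag): sum = 44+92+92+2+119 = 349 → 01 5d.

015d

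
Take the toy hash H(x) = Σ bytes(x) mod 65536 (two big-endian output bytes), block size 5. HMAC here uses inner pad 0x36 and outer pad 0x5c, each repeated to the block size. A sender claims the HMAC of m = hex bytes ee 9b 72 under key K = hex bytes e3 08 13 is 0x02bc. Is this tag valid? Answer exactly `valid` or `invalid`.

Key hex bytes e3 08 13 is 3 bytes ≤ B = 5; zero-pad to 5 bytes: K' = e3 08 13 00 00.
K' ⊕ ipad = d5 3e 25 36 36; K' ⊕ opad = bf 54 4f 5c 5c.
Inner hash: sum = 213+62+37+54+54+238+155+114 = 927 → 03 9f.
Outer hash (recomputed tag): sum = 191+84+79+92+92+3+159 = 700 → 02 bc.
Recomputed tag = 02bc; claimed = 02bc → match.

valid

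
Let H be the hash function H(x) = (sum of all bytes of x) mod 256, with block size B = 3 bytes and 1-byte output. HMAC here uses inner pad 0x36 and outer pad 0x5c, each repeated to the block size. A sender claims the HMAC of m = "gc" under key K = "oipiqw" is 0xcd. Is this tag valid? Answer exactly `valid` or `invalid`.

Key "oipiqw" = 6f 69 70 69 71 77 is 6 bytes > B = 3, so hash it first: H(key) = 99, then zero-pad to 3 bytes: K' = 99 00 00.
K' ⊕ ipad = af 36 36; K' ⊕ opad = c5 5c 5c.
Inner hash: sum = 175+54+54+103+99 = 485; mod 256 = 229 → e5.
Outer hash (recomputed tag): sum = 197+92+92+229 = 610; mod 256 = 98 → 62.
Recomputed tag = 62; claimed = cd → mismatch.

invalid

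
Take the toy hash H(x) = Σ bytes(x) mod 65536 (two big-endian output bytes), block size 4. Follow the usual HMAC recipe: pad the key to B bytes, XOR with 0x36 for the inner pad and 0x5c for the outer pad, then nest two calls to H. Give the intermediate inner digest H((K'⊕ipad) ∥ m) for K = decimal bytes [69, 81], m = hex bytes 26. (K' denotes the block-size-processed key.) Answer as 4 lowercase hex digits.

Key decimal bytes [69, 81] = 45 51 is 2 bytes ≤ B = 4; zero-pad to 4 bytes: K' = 45 51 00 00.
K' ⊕ ipad = 73 67 36 36.
Inner input = 73 67 36 36 ∥ 26.
Inner hash: sum = 115+103+54+54+38 = 364 → 01 6c.

016c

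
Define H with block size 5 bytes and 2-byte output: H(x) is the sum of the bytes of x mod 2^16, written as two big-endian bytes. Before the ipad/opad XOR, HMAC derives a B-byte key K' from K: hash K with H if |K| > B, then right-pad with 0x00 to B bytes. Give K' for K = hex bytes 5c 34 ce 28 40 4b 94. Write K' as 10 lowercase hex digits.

02a5000000

|K| = 7 > B = 5, so first hash the key.
H(K): sum = 92+52+206+40+64+75+148 = 677 → 02 a5.
Zero-pad H(K) = 02 a5 to 5 bytes: K' = 02 a5 00 00 00.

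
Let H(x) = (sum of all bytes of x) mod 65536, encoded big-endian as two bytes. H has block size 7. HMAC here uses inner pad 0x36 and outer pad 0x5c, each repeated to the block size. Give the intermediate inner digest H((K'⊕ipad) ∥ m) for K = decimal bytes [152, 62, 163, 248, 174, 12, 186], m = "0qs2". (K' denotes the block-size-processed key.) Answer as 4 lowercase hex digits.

Key decimal bytes [152, 62, 163, 248, 174, 12, 186] = 98 3e a3 f8 ae 0c ba is exactly B = 7 bytes: K' = 98 3e a3 f8 ae 0c ba.
K' ⊕ ipad = ae 08 95 ce 98 3a 8c.
Inner input = ae 08 95 ce 98 3a 8c ∥ 30 71 73 32.
Inner hash: sum = 174+8+149+206+152+58+140+48+113+115+50 = 1213 → 04 bd.

04bd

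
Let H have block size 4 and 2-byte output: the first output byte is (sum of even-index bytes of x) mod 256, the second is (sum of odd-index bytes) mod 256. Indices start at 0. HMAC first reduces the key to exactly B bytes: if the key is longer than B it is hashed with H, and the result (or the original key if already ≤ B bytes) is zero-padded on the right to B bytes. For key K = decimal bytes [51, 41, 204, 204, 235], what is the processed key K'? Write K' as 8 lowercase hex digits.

eaf50000

|K| = 5 > B = 4, so first hash the key.
H(K): even-index sum = 490 mod 256 = 234; odd-index sum = 245 mod 256 = 245 → ea f5.
Zero-pad H(K) = ea f5 to 4 bytes: K' = ea f5 00 00.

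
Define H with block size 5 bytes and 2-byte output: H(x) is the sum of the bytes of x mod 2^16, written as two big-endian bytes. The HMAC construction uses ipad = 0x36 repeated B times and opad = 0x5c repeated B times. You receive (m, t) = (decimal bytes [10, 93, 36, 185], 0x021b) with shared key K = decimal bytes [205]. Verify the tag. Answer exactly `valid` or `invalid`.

valid

Key decimal bytes [205] = cd is 1 byte ≤ B = 5; zero-pad to 5 bytes: K' = cd 00 00 00 00.
K' ⊕ ipad = fb 36 36 36 36; K' ⊕ opad = 91 5c 5c 5c 5c.
Inner hash: sum = 251+54+54+54+54+10+93+36+185 = 791 → 03 17.
Outer hash (recomputed tag): sum = 145+92+92+92+92+3+23 = 539 → 02 1b.
Recomputed tag = 021b; claimed = 021b → match.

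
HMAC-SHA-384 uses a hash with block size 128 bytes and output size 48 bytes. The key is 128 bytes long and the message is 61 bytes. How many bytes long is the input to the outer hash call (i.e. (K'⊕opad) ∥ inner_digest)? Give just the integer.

176

Key is 128 ≤ 128 bytes, zero-padded: |K'| = 128.
Outer input = (K'⊕opad) ∥ H(inner) → 128 + 48 = 176 bytes.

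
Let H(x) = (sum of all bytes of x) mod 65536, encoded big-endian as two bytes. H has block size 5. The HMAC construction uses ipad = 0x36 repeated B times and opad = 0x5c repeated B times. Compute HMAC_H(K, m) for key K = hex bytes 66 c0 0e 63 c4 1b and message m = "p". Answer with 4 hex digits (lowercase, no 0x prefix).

0223

Key hex bytes 66 c0 0e 63 c4 1b is 6 bytes > B = 5, so hash it first: H(key) = 02 76, then zero-pad to 5 bytes: K' = 02 76 00 00 00.
K' ⊕ ipad = 34 40 36 36 36.  K' ⊕ opad = 5e 2a 5c 5c 5c.
Inner input = (K'⊕ipad) ∥ m = 34 40 36 36 36 ∥ 70.
Inner hash: sum = 52+64+54+54+54+112 = 390 → 01 86.
Outer input = (K'⊕opad) ∥ inner = 5e 2a 5c 5c 5c ∥ 01 86.
Outer hash (tag): sum = 94+42+92+92+92+1+134 = 547 → 02 23.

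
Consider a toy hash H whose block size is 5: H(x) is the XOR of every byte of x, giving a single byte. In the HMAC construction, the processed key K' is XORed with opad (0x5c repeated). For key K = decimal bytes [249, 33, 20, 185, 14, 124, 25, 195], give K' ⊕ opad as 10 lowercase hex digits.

815c5c5c5c

Key decimal bytes [249, 33, 20, 185, 14, 124, 25, 195] = f9 21 14 b9 0e 7c 19 c3 is 8 bytes > B = 5, so hash it first: H(key) = dd, then zero-pad to 5 bytes: K' = dd 00 00 00 00.
XOR each byte with 0x5c: dd⊕5c=81, 00⊕5c=5c, 00⊕5c=5c, 00⊕5c=5c, 00⊕5c=5c.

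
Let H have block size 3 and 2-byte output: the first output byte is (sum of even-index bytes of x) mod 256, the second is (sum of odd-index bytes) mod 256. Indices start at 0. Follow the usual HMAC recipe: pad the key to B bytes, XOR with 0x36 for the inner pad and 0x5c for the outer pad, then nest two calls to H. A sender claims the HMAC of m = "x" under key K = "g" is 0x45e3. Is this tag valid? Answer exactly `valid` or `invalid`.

Key "g" = 67 is 1 byte ≤ B = 3; zero-pad to 3 bytes: K' = 67 00 00.
K' ⊕ ipad = 51 36 36; K' ⊕ opad = 3b 5c 5c.
Inner hash: even-index sum = 135 mod 256 = 135; odd-index sum = 174 mod 256 = 174 → 87 ae.
Outer hash (recomputed tag): even-index sum = 325 mod 256 = 69; odd-index sum = 227 mod 256 = 227 → 45 e3.
Recomputed tag = 45e3; claimed = 45e3 → match.

valid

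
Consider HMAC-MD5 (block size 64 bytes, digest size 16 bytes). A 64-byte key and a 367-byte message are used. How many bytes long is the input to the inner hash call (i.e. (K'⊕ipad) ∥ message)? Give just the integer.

431

Key is 64 ≤ 64 bytes, zero-padded: |K'| = 64.
Inner input = (K'⊕ipad) ∥ m → 64 + 367 = 431 bytes.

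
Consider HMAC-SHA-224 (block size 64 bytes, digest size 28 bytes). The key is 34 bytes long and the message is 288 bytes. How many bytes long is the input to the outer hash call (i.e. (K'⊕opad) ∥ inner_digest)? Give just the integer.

92

Key is 34 ≤ 64 bytes, zero-padded: |K'| = 64.
Outer input = (K'⊕opad) ∥ H(inner) → 64 + 28 = 92 bytes.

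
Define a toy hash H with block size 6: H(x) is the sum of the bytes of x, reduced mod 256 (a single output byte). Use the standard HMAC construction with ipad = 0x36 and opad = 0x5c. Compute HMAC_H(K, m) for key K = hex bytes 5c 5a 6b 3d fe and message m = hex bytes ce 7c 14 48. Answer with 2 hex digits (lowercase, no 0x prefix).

7e

Key hex bytes 5c 5a 6b 3d fe is 5 bytes ≤ B = 6; zero-pad to 6 bytes: K' = 5c 5a 6b 3d fe 00.
K' ⊕ ipad = 6a 6c 5d 0b c8 36.  K' ⊕ opad = 00 06 37 61 a2 5c.
Inner input = (K'⊕ipad) ∥ m = 6a 6c 5d 0b c8 36 ∥ ce 7c 14 48.
Inner hash: sum = 106+108+93+11+200+54+206+124+20+72 = 994; mod 256 = 226 → e2.
Outer input = (K'⊕opad) ∥ inner = 00 06 37 61 a2 5c ∥ e2.
Outer hash (tag): sum = 0+6+55+97+162+92+226 = 638; mod 256 = 126 → 7e.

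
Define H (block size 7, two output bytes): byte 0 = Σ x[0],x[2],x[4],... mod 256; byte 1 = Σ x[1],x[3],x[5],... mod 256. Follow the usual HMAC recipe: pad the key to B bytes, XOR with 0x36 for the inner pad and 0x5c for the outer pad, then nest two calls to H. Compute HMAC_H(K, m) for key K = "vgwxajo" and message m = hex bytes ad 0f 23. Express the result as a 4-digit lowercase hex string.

Key "vgwxajo" = 76 67 77 78 61 6a 6f is exactly B = 7 bytes: K' = 76 67 77 78 61 6a 6f.
K' ⊕ ipad = 40 51 41 4e 57 5c 59.  K' ⊕ opad = 2a 3b 2b 24 3d 36 33.
Inner input = (K'⊕ipad) ∥ m = 40 51 41 4e 57 5c 59 ∥ ad 0f 23.
Inner hash: even-index sum = 320 mod 256 = 64; odd-index sum = 459 mod 256 = 203 → 40 cb.
Outer input = (K'⊕opad) ∥ inner = 2a 3b 2b 24 3d 36 33 ∥ 40 cb.
Outer hash (tag): even-index sum = 400 mod 256 = 144; odd-index sum = 213 mod 256 = 213 → 90 d5.

90d5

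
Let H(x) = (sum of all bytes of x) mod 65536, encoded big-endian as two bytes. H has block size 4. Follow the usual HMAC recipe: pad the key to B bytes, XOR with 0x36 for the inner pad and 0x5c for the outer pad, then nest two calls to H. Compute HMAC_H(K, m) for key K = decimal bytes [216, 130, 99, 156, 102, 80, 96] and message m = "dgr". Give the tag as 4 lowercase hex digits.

0183

Key decimal bytes [216, 130, 99, 156, 102, 80, 96] = d8 82 63 9c 66 50 60 is 7 bytes > B = 4, so hash it first: H(key) = 03 6f, then zero-pad to 4 bytes: K' = 03 6f 00 00.
K' ⊕ ipad = 35 59 36 36.  K' ⊕ opad = 5f 33 5c 5c.
Inner input = (K'⊕ipad) ∥ m = 35 59 36 36 ∥ 64 67 72.
Inner hash: sum = 53+89+54+54+100+103+114 = 567 → 02 37.
Outer input = (K'⊕opad) ∥ inner = 5f 33 5c 5c ∥ 02 37.
Outer hash (tag): sum = 95+51+92+92+2+55 = 387 → 01 83.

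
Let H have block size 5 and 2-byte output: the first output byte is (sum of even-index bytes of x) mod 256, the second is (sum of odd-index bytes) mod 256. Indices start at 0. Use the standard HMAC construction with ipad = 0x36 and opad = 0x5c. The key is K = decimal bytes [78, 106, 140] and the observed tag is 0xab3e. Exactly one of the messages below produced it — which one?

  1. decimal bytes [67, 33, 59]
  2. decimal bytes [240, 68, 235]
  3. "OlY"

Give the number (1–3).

Key decimal bytes [78, 106, 140] = 4e 6a 8c is 3 bytes ≤ B = 5; zero-pad to 5 bytes: K' = 4e 6a 8c 00 00.
K' ⊕ ipad = 78 5c ba 36 36; K' ⊕ opad = 12 36 d0 5c 5c.
m1: inner = H(78 5c ba 36 36 43 21 3b) = 89 10; tag = H(12 36 d0 5c 5c 89 10) = 4e1b
m2: inner = H(78 5c ba 36 36 f0 44 eb) = ac 6d; tag = H(12 36 d0 5c 5c ac 6d) = ab3e ← matches
m3: inner = H(78 5c ba 36 36 4f 6c 59) = d4 3a; tag = H(12 36 d0 5c 5c d4 3a) = 7866

2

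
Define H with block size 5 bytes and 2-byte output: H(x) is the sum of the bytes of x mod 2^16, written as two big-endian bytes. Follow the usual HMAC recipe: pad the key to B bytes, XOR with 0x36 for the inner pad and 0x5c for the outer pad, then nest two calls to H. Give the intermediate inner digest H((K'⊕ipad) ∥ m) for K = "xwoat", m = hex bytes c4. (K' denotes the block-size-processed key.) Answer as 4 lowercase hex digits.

0245

Key "xwoat" = 78 77 6f 61 74 is exactly B = 5 bytes: K' = 78 77 6f 61 74.
K' ⊕ ipad = 4e 41 59 57 42.
Inner input = 4e 41 59 57 42 ∥ c4.
Inner hash: sum = 78+65+89+87+66+196 = 581 → 02 45.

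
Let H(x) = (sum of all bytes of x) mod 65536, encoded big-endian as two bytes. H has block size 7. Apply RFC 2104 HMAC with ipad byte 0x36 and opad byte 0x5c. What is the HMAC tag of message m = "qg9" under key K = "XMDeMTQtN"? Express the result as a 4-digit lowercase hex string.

Key "XMDeMTQtN" = 58 4d 44 65 4d 54 51 74 4e is 9 bytes > B = 7, so hash it first: H(key) = 03 02, then zero-pad to 7 bytes: K' = 03 02 00 00 00 00 00.
K' ⊕ ipad = 35 34 36 36 36 36 36.  K' ⊕ opad = 5f 5e 5c 5c 5c 5c 5c.
Inner input = (K'⊕ipad) ∥ m = 35 34 36 36 36 36 36 ∥ 71 67 39.
Inner hash: sum = 53+52+54+54+54+54+54+113+103+57 = 648 → 02 88.
Outer input = (K'⊕opad) ∥ inner = 5f 5e 5c 5c 5c 5c 5c ∥ 02 88.
Outer hash (tag): sum = 95+94+92+92+92+92+92+2+136 = 787 → 03 13.

0313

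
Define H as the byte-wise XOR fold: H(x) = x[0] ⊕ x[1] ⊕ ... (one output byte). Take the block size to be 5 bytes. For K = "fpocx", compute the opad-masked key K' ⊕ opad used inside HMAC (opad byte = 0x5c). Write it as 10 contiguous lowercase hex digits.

Key "fpocx" = 66 70 6f 63 78 is exactly B = 5 bytes: K' = 66 70 6f 63 78.
XOR each byte with 0x5c: 66⊕5c=3a, 70⊕5c=2c, 6f⊕5c=33, 63⊕5c=3f, 78⊕5c=24.

3a2c333f24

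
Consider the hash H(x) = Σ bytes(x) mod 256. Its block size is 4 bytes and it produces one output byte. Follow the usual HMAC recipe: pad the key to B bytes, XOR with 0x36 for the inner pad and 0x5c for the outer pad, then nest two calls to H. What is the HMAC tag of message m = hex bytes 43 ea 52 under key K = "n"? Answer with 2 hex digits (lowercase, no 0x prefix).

Key "n" = 6e is 1 byte ≤ B = 4; zero-pad to 4 bytes: K' = 6e 00 00 00.
K' ⊕ ipad = 58 36 36 36.  K' ⊕ opad = 32 5c 5c 5c.
Inner input = (K'⊕ipad) ∥ m = 58 36 36 36 ∥ 43 ea 52.
Inner hash: sum = 88+54+54+54+67+234+82 = 633; mod 256 = 121 → 79.
Outer input = (K'⊕opad) ∥ inner = 32 5c 5c 5c ∥ 79.
Outer hash (tag): sum = 50+92+92+92+121 = 447; mod 256 = 191 → bf.

bf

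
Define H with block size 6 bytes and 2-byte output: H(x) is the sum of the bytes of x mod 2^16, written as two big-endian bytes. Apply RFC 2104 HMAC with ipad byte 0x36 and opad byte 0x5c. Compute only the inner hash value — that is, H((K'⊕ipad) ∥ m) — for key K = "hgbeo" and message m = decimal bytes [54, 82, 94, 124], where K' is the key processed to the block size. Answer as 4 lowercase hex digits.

Key "hgbeo" = 68 67 62 65 6f is 5 bytes ≤ B = 6; zero-pad to 6 bytes: K' = 68 67 62 65 6f 00.
K' ⊕ ipad = 5e 51 54 53 59 36.
Inner input = 5e 51 54 53 59 36 ∥ 36 52 5e 7c.
Inner hash: sum = 94+81+84+83+89+54+54+82+94+124 = 839 → 03 47.

0347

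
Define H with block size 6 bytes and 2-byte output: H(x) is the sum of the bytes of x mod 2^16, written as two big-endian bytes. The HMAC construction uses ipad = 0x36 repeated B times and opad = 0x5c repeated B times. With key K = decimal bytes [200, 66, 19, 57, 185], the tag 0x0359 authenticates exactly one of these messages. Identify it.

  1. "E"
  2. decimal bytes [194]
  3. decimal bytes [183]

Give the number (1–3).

1

Key decimal bytes [200, 66, 19, 57, 185] = c8 42 13 39 b9 is 5 bytes ≤ B = 6; zero-pad to 6 bytes: K' = c8 42 13 39 b9 00.
K' ⊕ ipad = fe 74 25 0f 8f 36; K' ⊕ opad = 94 1e 4f 65 e5 5c.
m1: inner = H(fe 74 25 0f 8f 36 45) = 02 b0; tag = H(94 1e 4f 65 e5 5c 02 b0) = 0359 ← matches
m2: inner = H(fe 74 25 0f 8f 36 c2) = 03 2d; tag = H(94 1e 4f 65 e5 5c 03 2d) = 02d7
m3: inner = H(fe 74 25 0f 8f 36 b7) = 03 22; tag = H(94 1e 4f 65 e5 5c 03 22) = 02cc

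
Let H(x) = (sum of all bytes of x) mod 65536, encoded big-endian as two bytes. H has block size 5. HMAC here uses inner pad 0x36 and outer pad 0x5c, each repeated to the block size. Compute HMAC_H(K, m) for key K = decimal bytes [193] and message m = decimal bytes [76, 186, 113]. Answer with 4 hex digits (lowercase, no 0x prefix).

0256

Key decimal bytes [193] = c1 is 1 byte ≤ B = 5; zero-pad to 5 bytes: K' = c1 00 00 00 00.
K' ⊕ ipad = f7 36 36 36 36.  K' ⊕ opad = 9d 5c 5c 5c 5c.
Inner input = (K'⊕ipad) ∥ m = f7 36 36 36 36 ∥ 4c ba 71.
Inner hash: sum = 247+54+54+54+54+76+186+113 = 838 → 03 46.
Outer input = (K'⊕opad) ∥ inner = 9d 5c 5c 5c 5c ∥ 03 46.
Outer hash (tag): sum = 157+92+92+92+92+3+70 = 598 → 02 56.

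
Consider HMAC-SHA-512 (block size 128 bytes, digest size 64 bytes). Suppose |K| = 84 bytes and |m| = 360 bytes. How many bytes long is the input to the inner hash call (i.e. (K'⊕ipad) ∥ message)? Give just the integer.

Key is 84 ≤ 128 bytes, zero-padded: |K'| = 128.
Inner input = (K'⊕ipad) ∥ m → 128 + 360 = 488 bytes.

488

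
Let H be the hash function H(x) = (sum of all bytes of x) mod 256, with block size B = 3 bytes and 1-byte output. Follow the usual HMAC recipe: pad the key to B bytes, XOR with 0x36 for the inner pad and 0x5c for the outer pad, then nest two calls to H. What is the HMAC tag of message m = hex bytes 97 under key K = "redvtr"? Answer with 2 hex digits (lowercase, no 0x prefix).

27

Key "redvtr" = 72 65 64 76 74 72 is 6 bytes > B = 3, so hash it first: H(key) = 97, then zero-pad to 3 bytes: K' = 97 00 00.
K' ⊕ ipad = a1 36 36.  K' ⊕ opad = cb 5c 5c.
Inner input = (K'⊕ipad) ∥ m = a1 36 36 ∥ 97.
Inner hash: sum = 161+54+54+151 = 420; mod 256 = 164 → a4.
Outer input = (K'⊕opad) ∥ inner = cb 5c 5c ∥ a4.
Outer hash (tag): sum = 203+92+92+164 = 551; mod 256 = 39 → 27.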